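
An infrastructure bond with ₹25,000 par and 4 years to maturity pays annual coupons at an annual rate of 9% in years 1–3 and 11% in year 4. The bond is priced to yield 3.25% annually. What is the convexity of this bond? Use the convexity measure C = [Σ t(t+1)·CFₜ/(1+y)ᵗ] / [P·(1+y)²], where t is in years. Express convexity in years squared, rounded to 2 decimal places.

16.16

With y = 0.0325:
  t   CF        PV=CF/(1+0.0325)^t    t·PV        t(t+1)·PV
  1     2,250.00     2,179.1768     2,179.1768       4,358.3535
  2     2,250.00     2,110.5828     4,221.1656      12,663.4969
  3     2,250.00     2,044.1480     6,132.4440      24,529.7760
  4    27,750.00    24,417.5871    97,670.3485     488,351.7427
  Σ                 30,751.4947   110,203.1349     529,903.3691
P = 30,751.4947.
Convexity = Σ t(t+1)·PV / [P·(1+y)²] = 529,903.3691 / (30,751.4947 × 1.066056) = 16.16406.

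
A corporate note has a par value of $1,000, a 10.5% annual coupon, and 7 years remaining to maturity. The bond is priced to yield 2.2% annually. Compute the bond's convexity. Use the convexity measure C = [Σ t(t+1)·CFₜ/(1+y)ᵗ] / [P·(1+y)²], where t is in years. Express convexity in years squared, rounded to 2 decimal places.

39.81

With y = 0.022:
  t   CF        PV=CF/(1+0.022)^t    t·PV        t(t+1)·PV
  1       105.00       102.7397       102.7397         205.4795
  2       105.00       100.5281       201.0562         603.1686
  3       105.00        98.3641       295.0923       1,180.3692
  4       105.00        96.2467       384.9867       1,924.9334
  5       105.00        94.1748       470.8741       2,825.2447
  6       105.00        92.1476       552.8855       3,870.1983
  7     1,105.00       948.8685     6,642.0792      53,136.6333
  Σ                  1,533.0695     8,649.7137      63,746.0270
P = 1,533.0695.
Convexity = Σ t(t+1)·PV / [P·(1+y)²] = 63,746.0270 / (1,533.0695 × 1.044484) = 39.80975.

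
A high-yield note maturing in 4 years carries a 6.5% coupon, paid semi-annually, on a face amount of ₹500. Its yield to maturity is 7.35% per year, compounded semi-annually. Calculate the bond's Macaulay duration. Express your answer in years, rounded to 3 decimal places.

Periodic yield y = 0.03675. Discount each cash flow and weight by its period:
  t   CF        PV=CF/(1+0.03675)^t    t·PV
  1        16.25        15.6740        15.6740
  2        16.25        15.1184        30.2368
  3        16.25        14.5825        43.7474
  4        16.25        14.0656        56.2623
  5        16.25        13.5670        67.8349
  6        16.25        13.0861        78.5164
  7        16.25        12.6222        88.3554
  8       516.25       386.7833     3,094.2664
  Σ                    485.4989     3,474.8935
Price P = Σ PV = 485.4989.
Macaulay duration = Σ(t·PV) / P = 3,474.8935 / 485.4989 = 7.15737 half-year periods.
In years: 7.15737 / 2 = 3.57868 years.

3.579 years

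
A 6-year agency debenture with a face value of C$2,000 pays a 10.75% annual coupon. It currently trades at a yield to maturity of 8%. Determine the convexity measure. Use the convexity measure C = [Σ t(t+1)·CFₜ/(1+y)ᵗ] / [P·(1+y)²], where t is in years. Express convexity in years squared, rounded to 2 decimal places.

With y = 0.08:
  t   CF        PV=CF/(1+0.08)^t    t·PV        t(t+1)·PV
  1       215.00       199.0741       199.0741         398.1481
  2       215.00       184.3278       368.6557       1,105.9671
  3       215.00       170.6739       512.0218       2,048.0872
  4       215.00       158.0314       632.1257       3,160.6284
  5       215.00       146.3254       731.6269       4,389.7616
  6     2,215.00     1,395.8257     8,374.9543      58,624.6804
  Σ                  2,254.2584    10,818.4585      69,727.2728
P = 2,254.2584.
Convexity = Σ t(t+1)·PV / [P·(1+y)²] = 69,727.2728 / (2,254.2584 × 1.166400) = 26.51865.

26.52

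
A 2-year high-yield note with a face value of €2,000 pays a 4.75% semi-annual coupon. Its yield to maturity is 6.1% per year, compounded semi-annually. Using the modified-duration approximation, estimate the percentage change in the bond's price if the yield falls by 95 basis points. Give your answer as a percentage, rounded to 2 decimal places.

Periodic yield y = 0.0305. Modified duration first:
  t   CF        PV=CF/(1+0.0305)^t    t·PV
  1        47.50        46.0941        46.0941
  2        47.50        44.7299        89.4597
  3        47.50        43.4060       130.2180
  4     2,047.50     1,815.6491     7,262.5965
  Σ                  1,949.8791     7,528.3683
P = 1,949.8791; D_Mac = 3.86094 half-year periods = 1.93047 yrs; D_mod = 1.93047/(1+0.0305) = 1.87333 yrs.
ΔP/P ≈ -D_mod · Δy = -1.87333 × (-0.0095) = +0.017797 = +1.7797%.

+1.78%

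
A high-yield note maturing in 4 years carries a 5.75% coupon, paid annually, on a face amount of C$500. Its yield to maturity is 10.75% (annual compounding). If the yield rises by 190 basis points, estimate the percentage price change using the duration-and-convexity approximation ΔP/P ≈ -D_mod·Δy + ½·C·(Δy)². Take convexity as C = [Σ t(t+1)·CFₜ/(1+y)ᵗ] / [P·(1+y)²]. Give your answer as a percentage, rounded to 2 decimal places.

-6.01%

With y = 0.1075:
  t   CF        PV=CF/(1+0.1075)^t    t·PV        t(t+1)·PV
  1        28.75        25.9594        25.9594          51.9187
  2        28.75        23.4396        46.8792         140.6377
  3        28.75        21.1644        63.4933         253.9732
  4       528.75       351.4596     1,405.8385       7,029.1925
  Σ                    422.0230     1,542.1704       7,475.7221
P = 422.0230; D_Mac = 3.65423 yrs; D_mod = 3.29953 yrs; C = 14.44207.
Duration effect: -3.29953 × (+0.019) = -0.062691
Convexity effect: 0.5 × 14.44207 × (0.019)² = +0.0026068
ΔP/P ≈ -0.062691 + 0.0026068 = -0.060084 = -6.0084%.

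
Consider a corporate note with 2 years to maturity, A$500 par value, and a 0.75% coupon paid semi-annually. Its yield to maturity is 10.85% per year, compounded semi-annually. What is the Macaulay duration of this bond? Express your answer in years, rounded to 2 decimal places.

1.99 years

Periodic yield y = 0.05425. Discount each cash flow and weight by its period:
  t   CF        PV=CF/(1+0.05425)^t    t·PV
  1        1.875         1.7785         1.7785
  2        1.875         1.6870         3.3740
  3        1.875         1.6002         4.8006
  4      501.875       406.2760     1,625.1038
  Σ                    411.3417     1,635.0569
Price P = Σ PV = 411.3417.
Macaulay duration = Σ(t·PV) / P = 1,635.0569 / 411.3417 = 3.97494 half-year periods.
In years: 3.97494 / 2 = 1.98747 years.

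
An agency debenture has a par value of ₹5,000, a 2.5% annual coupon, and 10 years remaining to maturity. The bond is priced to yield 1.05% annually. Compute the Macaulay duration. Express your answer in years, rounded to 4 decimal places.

9.0475 years

Periodic yield y = 0.0105. Discount each cash flow and weight by its year:
  t   CF        PV=CF/(1+0.0105)^t    t·PV
  1       125.00       123.7011       123.7011
  2       125.00       122.4158       244.8315
  3       125.00       121.1438       363.4313
  4       125.00       119.8850       479.5399
  5       125.00       118.6393       593.1963
  6       125.00       117.4065       704.4389
  7       125.00       116.1865       813.3057
  8       125.00       114.9792       919.8340
  9       125.00       113.7845     1,024.0606
  10    5,125.00     4,616.6898    46,166.8976
  Σ                  5,684.8314    51,433.2370
Price P = Σ PV = 5,684.8314.
Macaulay duration = Σ(t·PV) / P = 51,433.2370 / 5,684.8314 = 9.04745 years.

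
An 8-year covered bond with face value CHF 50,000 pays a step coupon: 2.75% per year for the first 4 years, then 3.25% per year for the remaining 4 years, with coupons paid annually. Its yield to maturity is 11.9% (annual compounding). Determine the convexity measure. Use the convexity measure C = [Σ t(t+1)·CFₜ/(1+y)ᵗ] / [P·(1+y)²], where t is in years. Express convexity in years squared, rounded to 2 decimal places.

With y = 0.119:
  t   CF        PV=CF/(1+0.119)^t    t·PV        t(t+1)·PV
  1     1,375.00     1,228.7757     1,228.7757       2,457.5514
  2     1,375.00     1,098.1016     2,196.2032       6,588.6096
  3     1,375.00       981.3240     2,943.9721      11,775.8885
  4     1,375.00       876.9652     3,507.8607      17,539.3037
  5     1,625.00       926.1961     4,630.9803      27,785.8820
  6     1,625.00       827.6998     4,966.1988      34,763.3913
  7     1,625.00       739.6781     5,177.7467      41,421.9735
  8    51,625.00    21,000.0038   168,000.0301   1,512,000.2705
  Σ                 27,678.7442   192,651.7676   1,654,332.8705
P = 27,678.7442.
Convexity = Σ t(t+1)·PV / [P·(1+y)²] = 1,654,332.8705 / (27,678.7442 × 1.252161) = 47.73274.

47.73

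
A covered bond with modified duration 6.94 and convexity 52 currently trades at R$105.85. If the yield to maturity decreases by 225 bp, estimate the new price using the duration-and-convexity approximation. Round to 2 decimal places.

Duration effect: -D_mod·Δy = -6.94 × (-0.0225) = +0.156150
Convexity effect: ½·C·(Δy)² = 0.5 × 52 × (-0.0225)² = +0.0131625
ΔP/P ≈ +0.156150 + 0.0131625 = +0.1693125
New price ≈ 105.85 × (1 + 0.1693125) = 123.771728125.

R$123.77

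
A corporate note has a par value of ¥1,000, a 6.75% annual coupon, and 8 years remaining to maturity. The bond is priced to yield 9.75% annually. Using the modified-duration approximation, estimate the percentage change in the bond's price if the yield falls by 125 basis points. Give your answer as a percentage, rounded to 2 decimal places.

+7.15%

Periodic yield y = 0.0975. Modified duration first:
  t   CF        PV=CF/(1+0.0975)^t    t·PV
  1        67.50        61.5034        61.5034
  2        67.50        56.0396       112.0791
  3        67.50        51.0611       153.1833
  4        67.50        46.5249       186.0997
  5        67.50        42.3917       211.9586
  6        67.50        38.6257       231.7543
  7        67.50        35.1943       246.3600
  8     1,067.50       507.1444     4,057.1554
  Σ                    838.4852     5,260.0938
P = 838.4852; D_Mac = 6.27333 yrs; D_mod = 6.27333/(1+0.0975) = 5.71602 yrs.
ΔP/P ≈ -D_mod · Δy = -5.71602 × (-0.0125) = +0.071450 = +7.1450%.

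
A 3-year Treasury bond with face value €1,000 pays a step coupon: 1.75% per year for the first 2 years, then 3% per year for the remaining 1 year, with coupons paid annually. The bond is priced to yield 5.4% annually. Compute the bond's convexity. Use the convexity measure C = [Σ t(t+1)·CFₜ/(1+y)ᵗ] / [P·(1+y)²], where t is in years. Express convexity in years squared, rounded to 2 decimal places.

With y = 0.054:
  t   CF        PV=CF/(1+0.054)^t    t·PV        t(t+1)·PV
  1        17.50        16.6034        16.6034          33.2068
  2        17.50        15.7528        31.5055          94.5166
  3     1,030.00       879.6611     2,638.9833      10,555.9333
  Σ                    912.0173     2,687.0923      10,683.6567
P = 912.0173.
Convexity = Σ t(t+1)·PV / [P·(1+y)²] = 10,683.6567 / (912.0173 × 1.110916) = 10.54473.

10.54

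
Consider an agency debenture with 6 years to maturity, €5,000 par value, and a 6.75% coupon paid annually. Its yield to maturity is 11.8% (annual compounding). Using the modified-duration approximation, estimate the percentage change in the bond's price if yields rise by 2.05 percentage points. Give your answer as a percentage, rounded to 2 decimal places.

-9.18%

Periodic yield y = 0.118. Modified duration first:
  t   CF        PV=CF/(1+0.118)^t    t·PV
  1       337.50       301.8784       301.8784
  2       337.50       270.0164       540.0328
  3       337.50       241.5174       724.5521
  4       337.50       216.0263       864.1051
  5       337.50       193.2256       966.1282
  6     5,337.50     2,733.2985    16,399.7911
  Σ                  3,955.9626    19,796.4877
P = 3,955.9626; D_Mac = 5.00422 yrs; D_mod = 5.00422/(1+0.118) = 4.47604 yrs.
ΔP/P ≈ -D_mod · Δy = -4.47604 × (+0.0205) = -0.091759 = -9.1759%.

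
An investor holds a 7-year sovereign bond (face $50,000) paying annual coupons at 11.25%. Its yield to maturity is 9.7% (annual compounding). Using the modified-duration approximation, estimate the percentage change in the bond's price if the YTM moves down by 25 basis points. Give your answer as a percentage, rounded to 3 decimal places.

+1.201%

Periodic yield y = 0.097. Modified duration first:
  t   CF        PV=CF/(1+0.097)^t    t·PV
  1     5,625.00     5,127.6208     5,127.6208
  2     5,625.00     4,674.2213     9,348.4426
  3     5,625.00     4,260.9128    12,782.7383
  4     5,625.00     3,884.1502    15,536.6008
  5     5,625.00     3,540.7021    17,703.5105
  6     5,625.00     3,227.6227    19,365.7362
  7    55,625.00    29,095.3530   203,667.4711
  Σ                 53,810.5829   283,532.1204
P = 53,810.5829; D_Mac = 5.26908 yrs; D_mod = 5.26908/(1+0.097) = 4.80317 yrs.
ΔP/P ≈ -D_mod · Δy = -4.80317 × (-0.0025) = +0.012008 = +1.2008%.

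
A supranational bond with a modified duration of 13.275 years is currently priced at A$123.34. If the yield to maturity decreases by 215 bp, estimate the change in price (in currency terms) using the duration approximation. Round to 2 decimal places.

Duration approximation: ΔP/P ≈ -D_mod · Δy = -13.275 × (-0.0215) = +0.2854125.
ΔP ≈ 123.34 × (+0.2854125) = +35.20277775.

+A$35.20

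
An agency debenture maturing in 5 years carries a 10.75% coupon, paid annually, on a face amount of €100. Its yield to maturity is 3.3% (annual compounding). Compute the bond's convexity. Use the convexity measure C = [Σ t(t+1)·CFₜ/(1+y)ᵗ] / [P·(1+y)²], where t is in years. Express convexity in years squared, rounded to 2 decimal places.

With y = 0.033:
  t   CF        PV=CF/(1+0.033)^t    t·PV        t(t+1)·PV
  1        10.75        10.4066        10.4066          20.8132
  2        10.75        10.0741        20.1483          60.4448
  3        10.75         9.7523        29.2569         117.0277
  4        10.75         9.4408        37.7631         188.8153
  5       110.75        94.1547       470.7736       2,824.6418
  Σ                    133.8285       568.3485       3,211.7428
P = 133.8285.
Convexity = Σ t(t+1)·PV / [P·(1+y)²] = 3,211.7428 / (133.8285 × 1.067089) = 22.49010.

22.49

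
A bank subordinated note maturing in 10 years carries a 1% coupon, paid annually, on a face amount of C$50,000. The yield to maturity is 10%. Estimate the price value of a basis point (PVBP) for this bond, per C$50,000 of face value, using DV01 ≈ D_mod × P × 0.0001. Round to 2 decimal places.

Periodic yield y = 0.1.
  t   CF        PV=CF/(1+0.1)^t    t·PV
  1       500.00       454.5455       454.5455
  2       500.00       413.2231       826.4463
  3       500.00       375.6574     1,126.9722
  4       500.00       341.5067     1,366.0269
  5       500.00       310.4607     1,552.3033
  6       500.00       282.2370     1,693.4218
  7       500.00       256.5791     1,796.0534
  8       500.00       233.2537     1,866.0295
  9       500.00       212.0488     1,908.4393
  10   50,500.00    19,469.9361   194,699.3612
  Σ                 22,349.4480   207,289.5993
P = 22,349.4480; D_Mac = 9.27493 yrs; D_mod = 8.43176 yrs.
DV01 ≈ 8.43176 × 22,349.4480 × 0.0001 = 18.844509.

C$18.84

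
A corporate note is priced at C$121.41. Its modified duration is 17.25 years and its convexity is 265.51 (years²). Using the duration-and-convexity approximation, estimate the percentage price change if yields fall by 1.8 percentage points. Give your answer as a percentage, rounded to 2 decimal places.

+35.35%

Duration effect: -D_mod·Δy = -17.25 × (-0.018) = +0.310500
Convexity effect: ½·C·(Δy)² = 0.5 × 265.51 × (-0.018)² = +0.04301262
ΔP/P ≈ +0.310500 + 0.04301262 = +0.35351262
= +35.351262%.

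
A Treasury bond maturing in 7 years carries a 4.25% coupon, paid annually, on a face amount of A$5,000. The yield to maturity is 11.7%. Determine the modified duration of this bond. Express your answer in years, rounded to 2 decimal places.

5.35 years

Periodic yield y = 0.117. First find Macaulay duration:
  t   CF        PV=CF/(1+0.117)^t    t·PV
  1       212.50       190.2417       190.2417
  2       212.50       170.3149       340.6298
  3       212.50       152.4753       457.4258
  4       212.50       136.5043       546.0171
  5       212.50       122.2062       611.0308
  6       212.50       109.4057       656.4341
  7     5,212.50     2,402.5579    16,817.9050
  Σ                  3,283.7058    19,619.6843
P = 3,283.7058; Macaulay duration = 19,619.6843 / 3,283.7058 = 5.97486 years.
Modified duration = D_Mac / (1 + y) = 5.97486 / 1.117 = 5.34902 years.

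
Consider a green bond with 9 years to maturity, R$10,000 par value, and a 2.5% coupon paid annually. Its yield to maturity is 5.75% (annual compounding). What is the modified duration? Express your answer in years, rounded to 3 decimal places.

Periodic yield y = 0.0575. First find Macaulay duration:
  t   CF        PV=CF/(1+0.0575)^t    t·PV
  1       250.00       236.4066       236.4066
  2       250.00       223.5524       447.1047
  3       250.00       211.3970       634.1911
  4       250.00       199.9026       799.6105
  5       250.00       189.0332       945.1661
  6       250.00       178.7548     1,072.5289
  7       250.00       169.0353     1,183.2470
  8       250.00       159.8442     1,278.7539
  9    10,250.00     6,197.2709    55,775.4381
  Σ                  7,765.1971    62,372.4470
P = 7,765.1971; Macaulay duration = 62,372.4470 / 7,765.1971 = 8.03231 years.
Modified duration = D_Mac / (1 + y) = 8.03231 / 1.0575 = 7.59556 years.

7.596 years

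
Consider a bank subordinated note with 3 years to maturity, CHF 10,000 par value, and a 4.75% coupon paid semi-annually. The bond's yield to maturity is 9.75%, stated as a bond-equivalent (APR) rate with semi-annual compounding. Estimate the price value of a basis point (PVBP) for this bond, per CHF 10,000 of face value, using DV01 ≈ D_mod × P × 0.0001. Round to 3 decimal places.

Periodic yield y = 0.04875.
  t   CF        PV=CF/(1+0.04875)^t    t·PV
  1       237.50       226.4601       226.4601
  2       237.50       215.9333       431.8666
  3       237.50       205.8959       617.6877
  4       237.50       196.3251       785.3002
  5       237.50       187.1991       935.9955
  6    10,237.50     7,694.1752    46,165.0513
  Σ                  8,725.9886    49,162.3613
P = 8,725.9886; D_Mac = 5.63402 half-year periods = 2.81701 yrs; D_mod = 2.68606 yrs.
DV01 ≈ 2.68606 × 8,725.9886 × 0.0001 = 2.343855.

CHF 2.344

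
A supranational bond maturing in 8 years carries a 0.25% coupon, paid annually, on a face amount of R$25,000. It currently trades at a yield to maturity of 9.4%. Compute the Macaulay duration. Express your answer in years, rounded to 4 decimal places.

Periodic yield y = 0.094. Discount each cash flow and weight by its year:
  t   CF        PV=CF/(1+0.094)^t    t·PV
  1        62.50        57.1298        57.1298
  2        62.50        52.2210       104.4420
  3        62.50        47.7340       143.2021
  4        62.50        43.6326       174.5303
  5        62.50        39.8835       199.4176
  6        62.50        36.4566       218.7396
  7        62.50        33.3241       233.2689
  8    25,062.50    12,214.7846    97,718.2771
  Σ                 12,525.1663    98,849.0072
Price P = Σ PV = 12,525.1663.
Macaulay duration = Σ(t·PV) / P = 98,849.0072 / 12,525.1663 = 7.89203 years.

7.8920 years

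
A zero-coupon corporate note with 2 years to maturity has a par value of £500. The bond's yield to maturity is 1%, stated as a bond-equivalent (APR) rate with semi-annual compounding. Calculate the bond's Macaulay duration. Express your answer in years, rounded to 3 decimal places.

A zero-coupon bond has a single cash flow at maturity, so its Macaulay duration equals its maturity: 2 years.
(Equivalently: 4 semi-annual periods ÷ 2 = 2 years.)

2.000 years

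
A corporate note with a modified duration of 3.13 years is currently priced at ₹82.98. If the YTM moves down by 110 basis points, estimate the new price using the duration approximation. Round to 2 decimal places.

Duration approximation: ΔP/P ≈ -D_mod · Δy = -3.13 × (-0.011) = +0.034430.
New price ≈ 82.98 × (1 + 0.034430) = 85.8370014.

₹85.84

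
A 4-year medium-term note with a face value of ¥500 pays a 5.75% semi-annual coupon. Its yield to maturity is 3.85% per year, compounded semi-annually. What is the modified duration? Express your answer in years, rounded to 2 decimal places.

Periodic yield y = 0.01925. First find Macaulay duration:
  t   CF        PV=CF/(1+0.01925)^t    t·PV
  1       14.375        14.1035        14.1035
  2       14.375        13.8371        27.6743
  3       14.375        13.5758        40.7274
  4       14.375        13.3194        53.2776
  5       14.375        13.0679        65.3393
  6       14.375        12.8210        76.9263
  7       14.375        12.5789        88.0523
  8      514.375       441.6051     3,532.8409
  Σ                    534.9088     3,898.9416
P = 534.9088; Macaulay duration = 3,898.9416 / 534.9088 = 7.28898 half-year periods = 3.64449 years.
Modified duration = D_Mac / (1 + y) = 3.64449 / 1.01925 = 3.57566 years.

3.58 years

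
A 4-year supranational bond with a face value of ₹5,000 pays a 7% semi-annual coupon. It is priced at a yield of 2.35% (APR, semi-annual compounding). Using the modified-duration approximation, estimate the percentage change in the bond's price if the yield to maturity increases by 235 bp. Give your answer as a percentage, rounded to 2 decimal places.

-8.36%

Periodic yield y = 0.01175. Modified duration first:
  t   CF        PV=CF/(1+0.01175)^t    t·PV
  1       175.00       172.9676       172.9676
  2       175.00       170.9589       341.9177
  3       175.00       168.9734       506.9203
  4       175.00       167.0110       668.0442
  5       175.00       165.0715       825.3573
  6       175.00       163.1544       978.9264
  7       175.00       161.2596     1,128.8171
  8     5,175.00     4,713.2953    37,706.3623
  Σ                  5,882.6917    42,329.3129
P = 5,882.6917; D_Mac = 7.19557 half-year periods = 3.59778 yrs; D_mod = 3.59778/(1+0.01175) = 3.55600 yrs.
ΔP/P ≈ -D_mod · Δy = -3.55600 × (+0.0235) = -0.083566 = -8.3566%.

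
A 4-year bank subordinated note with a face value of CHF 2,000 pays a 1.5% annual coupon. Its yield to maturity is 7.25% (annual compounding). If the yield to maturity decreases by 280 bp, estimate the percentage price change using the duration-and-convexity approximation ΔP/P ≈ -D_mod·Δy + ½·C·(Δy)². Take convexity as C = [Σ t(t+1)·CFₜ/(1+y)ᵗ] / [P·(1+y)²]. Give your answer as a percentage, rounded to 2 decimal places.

+10.84%

With y = 0.0725:
  t   CF        PV=CF/(1+0.0725)^t    t·PV        t(t+1)·PV
  1        30.00        27.9720        27.9720          55.9441
  2        30.00        26.0811        52.1623         156.4869
  3        30.00        24.3181        72.9543         291.8170
  4     2,030.00     1,534.2878     6,137.1512      30,685.7562
  Σ                  1,612.6591     6,290.2398      31,190.0041
P = 1,612.6591; D_Mac = 3.90054 yrs; D_mod = 3.63687 yrs; C = 16.81428.
Duration effect: -3.63687 × (-0.028) = +0.101832
Convexity effect: 0.5 × 16.81428 × (-0.028)² = +0.0065912
ΔP/P ≈ +0.101832 + 0.0065912 = +0.108423 = +10.8423%.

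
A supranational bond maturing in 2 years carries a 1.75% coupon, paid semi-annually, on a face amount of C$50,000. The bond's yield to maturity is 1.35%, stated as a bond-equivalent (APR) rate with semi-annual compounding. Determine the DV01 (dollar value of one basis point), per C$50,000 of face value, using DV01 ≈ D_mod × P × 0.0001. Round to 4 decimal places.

Periodic yield y = 0.00675.
  t   CF        PV=CF/(1+0.00675)^t    t·PV
  1       437.50       434.5667       434.5667
  2       437.50       431.6530       863.3060
  3       437.50       428.7589     1,286.2767
  4    50,437.50    49,098.3615   196,393.4459
  Σ                 50,393.3401   198,977.5953
P = 50,393.3401; D_Mac = 3.94849 half-year periods = 1.97424 yrs; D_mod = 1.96101 yrs.
DV01 ≈ 1.96101 × 50,393.3401 × 0.0001 = 9.882175.

C$9.8822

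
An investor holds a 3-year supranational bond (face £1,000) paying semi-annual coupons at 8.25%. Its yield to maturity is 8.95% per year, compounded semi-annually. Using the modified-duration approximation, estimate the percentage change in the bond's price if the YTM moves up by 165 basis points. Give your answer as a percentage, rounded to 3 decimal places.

-4.288%

Periodic yield y = 0.04475. Modified duration first:
  t   CF        PV=CF/(1+0.04475)^t    t·PV
  1        41.25        39.4831        39.4831
  2        41.25        37.7919        75.5839
  3        41.25        36.1732       108.5196
  4        41.25        34.6238       138.4951
  5        41.25        33.1407       165.7036
  6     1,041.25       800.7201     4,804.3207
  Σ                    981.9329     5,332.1060
P = 981.9329; D_Mac = 5.43021 half-year periods = 2.71511 yrs; D_mod = 2.71511/(1+0.04475) = 2.59881 yrs.
ΔP/P ≈ -D_mod · Δy = -2.59881 × (+0.0165) = -0.042880 = -4.2880%.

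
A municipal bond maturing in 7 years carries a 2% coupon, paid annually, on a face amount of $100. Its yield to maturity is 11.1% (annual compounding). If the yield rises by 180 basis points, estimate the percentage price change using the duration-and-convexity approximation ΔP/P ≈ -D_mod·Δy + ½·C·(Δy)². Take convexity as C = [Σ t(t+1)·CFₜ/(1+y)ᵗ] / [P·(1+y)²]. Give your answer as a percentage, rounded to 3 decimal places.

-9.775%

With y = 0.111:
  t   CF        PV=CF/(1+0.111)^t    t·PV        t(t+1)·PV
  1         2.00         1.8002         1.8002           3.6004
  2         2.00         1.6203         3.2406           9.7219
  3         2.00         1.4584         4.3753          17.5012
  4         2.00         1.3127         5.2509          26.2545
  5         2.00         1.1816         5.9079          35.4471
  6         2.00         1.0635         6.3811          44.6678
  7       102.00        48.8204       341.7431       2,733.9451
  Σ                     57.2572       368.6991       2,871.1381
P = 57.2572; D_Mac = 6.43935 yrs; D_mod = 5.79599 yrs; C = 40.62523.
Duration effect: -5.79599 × (+0.018) = -0.104328
Convexity effect: 0.5 × 40.62523 × (0.018)² = +0.0065813
ΔP/P ≈ -0.104328 + 0.0065813 = -0.097747 = -9.7747%.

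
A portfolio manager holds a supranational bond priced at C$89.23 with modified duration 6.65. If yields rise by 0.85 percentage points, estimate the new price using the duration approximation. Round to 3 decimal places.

Duration approximation: ΔP/P ≈ -D_mod · Δy = -6.65 × (+0.0085) = -0.056525.
New price ≈ 89.23 × (1 - 0.056525) = 84.18627425.

C$84.186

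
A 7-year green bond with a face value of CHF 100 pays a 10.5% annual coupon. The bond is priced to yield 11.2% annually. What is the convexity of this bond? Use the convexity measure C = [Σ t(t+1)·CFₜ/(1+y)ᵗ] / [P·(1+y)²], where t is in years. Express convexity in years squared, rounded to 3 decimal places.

With y = 0.112:
  t   CF        PV=CF/(1+0.112)^t    t·PV        t(t+1)·PV
  1        10.50         9.4424         9.4424          18.8849
  2        10.50         8.4914        16.9828          50.9484
  3        10.50         7.6362        22.9085          91.6339
  4        10.50         6.8670        27.4682         137.3410
  5        10.50         6.1754        30.8770         185.2621
  6        10.50         5.5534        33.3205         233.2437
  7       110.50        52.5568       367.8975       2,943.1798
  Σ                     96.7227       508.8970       3,660.4938
P = 96.7227.
Convexity = Σ t(t+1)·PV / [P·(1+y)²] = 3,660.4938 / (96.7227 × 1.236544) = 30.60567.

30.606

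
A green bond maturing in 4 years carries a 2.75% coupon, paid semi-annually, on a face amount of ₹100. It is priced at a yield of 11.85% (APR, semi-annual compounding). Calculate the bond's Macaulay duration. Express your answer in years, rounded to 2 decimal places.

Periodic yield y = 0.05925. Discount each cash flow and weight by its period:
  t   CF        PV=CF/(1+0.05925)^t    t·PV
  1        1.375         1.2981         1.2981
  2        1.375         1.2255         2.4510
  3        1.375         1.1569         3.4708
  4        1.375         1.0922         4.3689
  5        1.375         1.0311         5.1556
  6        1.375         0.9734         5.8407
  7        1.375         0.9190         6.4330
  8      101.375        63.9651       511.7208
  Σ                     71.6614       540.7388
Price P = Σ PV = 71.6614.
Macaulay duration = Σ(t·PV) / P = 540.7388 / 71.6614 = 7.54575 half-year periods.
In years: 7.54575 / 2 = 3.77287 years.

3.77 years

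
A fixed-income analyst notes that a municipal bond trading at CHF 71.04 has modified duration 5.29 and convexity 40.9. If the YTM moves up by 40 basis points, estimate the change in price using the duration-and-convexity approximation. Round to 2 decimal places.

-CHF 1.48

Duration effect: -D_mod·Δy = -5.29 × (+0.004) = -0.021160
Convexity effect: ½·C·(Δy)² = 0.5 × 40.9 × (0.004)² = +0.0003272
ΔP/P ≈ -0.021160 + 0.0003272 = -0.0208328
ΔP ≈ 71.04 × (-0.0208328) = -1.479962112.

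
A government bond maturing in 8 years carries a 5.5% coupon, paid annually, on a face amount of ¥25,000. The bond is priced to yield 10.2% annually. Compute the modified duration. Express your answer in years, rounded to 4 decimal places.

5.8501 years

Periodic yield y = 0.102. First find Macaulay duration:
  t   CF        PV=CF/(1+0.102)^t    t·PV
  1     1,375.00     1,247.7314     1,247.7314
  2     1,375.00     1,132.2426     2,264.4853
  3     1,375.00     1,027.4434     3,082.3303
  4     1,375.00       932.3443     3,729.3772
  5     1,375.00       846.0475     4,230.2373
  6     1,375.00       767.7382     4,606.4290
  7     1,375.00       696.6771     4,876.7397
  8    26,375.00    12,126.6184    97,012.9474
  Σ                 18,776.8429   121,050.2775
P = 18,776.8429; Macaulay duration = 121,050.2775 / 18,776.8429 = 6.44679 years.
Modified duration = D_Mac / (1 + y) = 6.44679 / 1.102 = 5.85008 years.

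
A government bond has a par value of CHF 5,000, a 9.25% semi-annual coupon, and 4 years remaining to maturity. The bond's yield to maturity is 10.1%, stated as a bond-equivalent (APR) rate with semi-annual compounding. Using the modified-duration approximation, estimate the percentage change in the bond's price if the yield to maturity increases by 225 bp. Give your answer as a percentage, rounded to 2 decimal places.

-7.33%

Periodic yield y = 0.0505. Modified duration first:
  t   CF        PV=CF/(1+0.0505)^t    t·PV
  1       231.25       220.1333       220.1333
  2       231.25       209.5509       419.1019
  3       231.25       199.4773       598.4320
  4       231.25       189.8880       759.5520
  5       231.25       180.7596       903.7982
  6       231.25       172.0701     1,032.4206
  7       231.25       163.7983     1,146.5880
  8     5,231.25     3,527.2563    28,218.0506
  Σ                  4,862.9339    33,298.0765
P = 4,862.9339; D_Mac = 6.84732 half-year periods = 3.42366 yrs; D_mod = 3.42366/(1+0.0505) = 3.25908 yrs.
ΔP/P ≈ -D_mod · Δy = -3.25908 × (+0.0225) = -0.073329 = -7.3329%.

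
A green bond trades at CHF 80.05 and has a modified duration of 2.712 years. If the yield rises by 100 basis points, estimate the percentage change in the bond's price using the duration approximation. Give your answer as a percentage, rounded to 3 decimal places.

Duration approximation: ΔP/P ≈ -D_mod · Δy = -2.712 × (+0.01) = -0.027120.
As a percentage: -2.7120%.

-2.712%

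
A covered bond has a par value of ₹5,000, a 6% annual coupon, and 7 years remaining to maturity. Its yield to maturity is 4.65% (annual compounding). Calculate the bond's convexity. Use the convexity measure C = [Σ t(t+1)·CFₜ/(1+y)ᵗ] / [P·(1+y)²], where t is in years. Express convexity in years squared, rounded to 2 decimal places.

41.13

With y = 0.0465:
  t   CF        PV=CF/(1+0.0465)^t    t·PV        t(t+1)·PV
  1       300.00       286.6699       286.6699         573.3397
  2       300.00       273.9320       547.8640       1,643.5921
  3       300.00       261.7602       785.2805       3,141.1220
  4       300.00       250.1292     1,000.5166       5,002.5832
  5       300.00       239.0150     1,195.0748       7,170.4489
  6       300.00       228.3946     1,370.3677       9,592.5738
  7     5,300.00     3,855.6823    26,989.7760     215,918.2084
  Σ                  5,395.5831    32,175.5496     243,041.8680
P = 5,395.5831.
Convexity = Σ t(t+1)·PV / [P·(1+y)²] = 243,041.8680 / (5,395.5831 × 1.095162) = 41.13052.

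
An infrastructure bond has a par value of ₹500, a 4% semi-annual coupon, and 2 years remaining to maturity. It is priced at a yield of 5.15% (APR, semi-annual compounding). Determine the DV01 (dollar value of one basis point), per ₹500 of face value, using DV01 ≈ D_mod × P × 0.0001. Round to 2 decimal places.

₹0.09

Periodic yield y = 0.02575.
  t   CF        PV=CF/(1+0.02575)^t    t·PV
  1        10.00         9.7490         9.7490
  2        10.00         9.5042        19.0085
  3        10.00         9.2656        27.7969
  4       510.00       460.6850     1,842.7400
  Σ                    489.2038     1,899.2944
P = 489.2038; D_Mac = 3.88242 half-year periods = 1.94121 yrs; D_mod = 1.89248 yrs.
DV01 ≈ 1.89248 × 489.2038 × 0.0001 = 0.092581.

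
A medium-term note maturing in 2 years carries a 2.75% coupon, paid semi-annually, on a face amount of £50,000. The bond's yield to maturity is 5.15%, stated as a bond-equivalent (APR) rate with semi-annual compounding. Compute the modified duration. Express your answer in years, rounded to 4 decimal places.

1.9094 years

Periodic yield y = 0.02575. First find Macaulay duration:
  t   CF        PV=CF/(1+0.02575)^t    t·PV
  1       687.50       670.2413       670.2413
  2       687.50       653.4158     1,306.8317
  3       687.50       637.0128     1,911.0383
  4    50,687.50    45,786.2177   183,144.8708
  Σ                 47,746.8876   187,032.9820
P = 47,746.8876; Macaulay duration = 187,032.9820 / 47,746.8876 = 3.91718 half-year periods = 1.95859 years.
Modified duration = D_Mac / (1 + y) = 1.95859 / 1.02575 = 1.90942 years.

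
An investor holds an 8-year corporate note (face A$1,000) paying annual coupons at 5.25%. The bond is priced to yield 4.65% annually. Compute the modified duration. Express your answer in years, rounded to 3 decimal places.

Periodic yield y = 0.0465. First find Macaulay duration:
  t   CF        PV=CF/(1+0.0465)^t    t·PV
  1        52.50        50.1672        50.1672
  2        52.50        47.9381        95.8762
  3        52.50        45.8080       137.4241
  4        52.50        43.7726       175.0904
  5        52.50        41.8276       209.1381
  6        52.50        39.9691       239.8143
  7        52.50        38.1931       267.3516
  8     1,052.50       731.6582     5,853.2656
  Σ                  1,039.3339     7,028.1275
P = 1,039.3339; Macaulay duration = 7,028.1275 / 1,039.3339 = 6.76215 years.
Modified duration = D_Mac / (1 + y) = 6.76215 / 1.0465 = 6.46168 years.

6.462 years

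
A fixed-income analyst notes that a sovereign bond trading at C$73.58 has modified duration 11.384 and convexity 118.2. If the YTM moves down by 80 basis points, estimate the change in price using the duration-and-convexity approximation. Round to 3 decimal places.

Duration effect: -D_mod·Δy = -11.384 × (-0.008) = +0.091072
Convexity effect: ½·C·(Δy)² = 0.5 × 118.2 × (-0.008)² = +0.0037824
ΔP/P ≈ +0.091072 + 0.0037824 = +0.0948544
ΔP ≈ 73.58 × (+0.0948544) = +6.979386752.

+C$6.979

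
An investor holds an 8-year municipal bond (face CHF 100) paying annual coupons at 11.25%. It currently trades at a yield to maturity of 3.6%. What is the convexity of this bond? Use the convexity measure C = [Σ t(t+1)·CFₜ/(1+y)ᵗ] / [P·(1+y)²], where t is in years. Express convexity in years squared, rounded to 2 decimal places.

With y = 0.036:
  t   CF        PV=CF/(1+0.036)^t    t·PV        t(t+1)·PV
  1        11.25        10.8591        10.8591          21.7181
  2        11.25        10.4817        20.9635          62.8904
  3        11.25        10.1175        30.3525         121.4100
  4        11.25         9.7659        39.0637         195.3186
  5        11.25         9.4266        47.1329         282.7971
  6        11.25         9.0990        54.5940         382.1583
  7        11.25         8.7828        61.4798         491.8382
  8       111.25        83.8343       670.6748       6,036.0729
  Σ                    152.3670       935.1202       7,594.2036
P = 152.3670.
Convexity = Σ t(t+1)·PV / [P·(1+y)²] = 7,594.2036 / (152.3670 × 1.073296) = 46.43782.

46.44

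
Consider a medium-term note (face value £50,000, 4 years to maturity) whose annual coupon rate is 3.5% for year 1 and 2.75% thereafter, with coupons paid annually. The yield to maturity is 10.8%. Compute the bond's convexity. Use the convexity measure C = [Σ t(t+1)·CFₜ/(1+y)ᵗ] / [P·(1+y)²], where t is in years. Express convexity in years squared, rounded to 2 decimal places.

With y = 0.108:
  t   CF        PV=CF/(1+0.108)^t    t·PV        t(t+1)·PV
  1     1,750.00     1,579.4224     1,579.4224       3,158.8448
  2     1,375.00     1,120.0133     2,240.0266       6,720.0798
  3     1,375.00     1,010.8423     3,032.5270      12,130.1079
  4    51,375.00    34,087.3150   136,349.2598     681,746.2990
  Σ                 37,797.5930   143,201.2357     703,755.3314
P = 37,797.5930.
Convexity = Σ t(t+1)·PV / [P·(1+y)²] = 703,755.3314 / (37,797.5930 × 1.227664) = 15.16624.

15.17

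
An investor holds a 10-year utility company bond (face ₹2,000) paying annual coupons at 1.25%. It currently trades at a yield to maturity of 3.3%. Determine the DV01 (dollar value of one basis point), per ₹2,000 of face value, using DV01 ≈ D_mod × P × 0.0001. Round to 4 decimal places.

₹1.5057

Periodic yield y = 0.033.
  t   CF        PV=CF/(1+0.033)^t    t·PV
  1        25.00        24.2014        24.2014
  2        25.00        23.4282        46.8564
  3        25.00        22.6798        68.0394
  4        25.00        21.9553        87.8211
  5        25.00        21.2539       106.2694
  6        25.00        20.5749       123.4495
  7        25.00        19.9176       139.4234
  8        25.00        19.2813       154.2508
  9        25.00        18.6654       167.9885
  10    2,025.00     1,463.5980    14,635.9802
  Σ                  1,655.5558    15,554.2801
P = 1,655.5558; D_Mac = 9.39520 yrs; D_mod = 9.09506 yrs.
DV01 ≈ 9.09506 × 1,655.5558 × 0.0001 = 1.505739.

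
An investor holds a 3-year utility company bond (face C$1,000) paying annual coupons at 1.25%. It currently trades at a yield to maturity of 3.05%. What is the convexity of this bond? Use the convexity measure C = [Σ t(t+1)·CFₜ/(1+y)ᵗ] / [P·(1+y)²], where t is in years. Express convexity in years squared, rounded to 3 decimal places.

11.110

With y = 0.0305:
  t   CF        PV=CF/(1+0.0305)^t    t·PV        t(t+1)·PV
  1        12.50        12.1300        12.1300          24.2601
  2        12.50        11.7710        23.5420          70.6261
  3     1,012.50       925.2328     2,775.6985      11,102.7942
  Σ                    949.1339     2,811.3706      11,197.6804
P = 949.1339.
Convexity = Σ t(t+1)·PV / [P·(1+y)²] = 11,197.6804 / (949.1339 × 1.061930) = 11.10976.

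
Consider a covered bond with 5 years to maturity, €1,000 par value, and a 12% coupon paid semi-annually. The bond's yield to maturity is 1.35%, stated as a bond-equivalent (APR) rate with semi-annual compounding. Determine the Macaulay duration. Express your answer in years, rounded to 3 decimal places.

Periodic yield y = 0.00675. Discount each cash flow and weight by its period:
  t   CF        PV=CF/(1+0.00675)^t    t·PV
  1        60.00        59.5977        59.5977
  2        60.00        59.1981       118.3963
  3        60.00        58.8012       176.4037
  4        60.00        58.4070       233.6279
  5        60.00        58.0154       290.0768
  6        60.00        57.6264       345.7583
  7        60.00        57.2400       400.6801
  8        60.00        56.8562       454.8499
  9        60.00        56.4750       508.2753
  10    1,060.00       991.0361     9,910.3612
  Σ                  1,513.2532    12,498.0273
Price P = Σ PV = 1,513.2532.
Macaulay duration = Σ(t·PV) / P = 12,498.0273 / 1,513.2532 = 8.25905 half-year periods.
In years: 8.25905 / 2 = 4.12952 years.

4.130 years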